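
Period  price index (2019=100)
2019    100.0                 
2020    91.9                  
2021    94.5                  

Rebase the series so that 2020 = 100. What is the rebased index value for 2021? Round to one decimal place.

102.8

Rebased(2021) = 94.5 / 91.9 × 100 = 102.8292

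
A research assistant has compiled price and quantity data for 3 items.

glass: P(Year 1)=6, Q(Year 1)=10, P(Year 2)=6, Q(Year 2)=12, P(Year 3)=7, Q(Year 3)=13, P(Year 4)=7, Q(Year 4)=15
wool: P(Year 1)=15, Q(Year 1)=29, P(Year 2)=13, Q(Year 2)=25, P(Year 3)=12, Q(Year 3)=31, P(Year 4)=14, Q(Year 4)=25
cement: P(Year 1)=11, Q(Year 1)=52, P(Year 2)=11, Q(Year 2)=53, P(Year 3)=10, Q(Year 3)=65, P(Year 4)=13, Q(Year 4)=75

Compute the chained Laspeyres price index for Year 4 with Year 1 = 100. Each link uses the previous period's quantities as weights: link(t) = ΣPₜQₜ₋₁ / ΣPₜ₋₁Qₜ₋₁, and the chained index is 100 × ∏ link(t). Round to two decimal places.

108.56

Link Year 1→Year 2:
ΣP(Year 2)Q(Year 1) = 6×10 + 13×29 + 11×52 = 60 + 377 + 572 = 1009
ΣP(Year 1)Q(Year 1) = 6×10 + 15×29 + 11×52 = 60 + 435 + 572 = 1067
link = 1009/1067 = 0.945642
Link Year 2→Year 3:
ΣP(Year 3)Q(Year 2) = 7×12 + 12×25 + 10×53 = 84 + 300 + 530 = 914
ΣP(Year 2)Q(Year 2) = 6×12 + 13×25 + 11×53 = 72 + 325 + 583 = 980
link = 914/980 = 0.932653
Link Year 3→Year 4:
ΣP(Year 4)Q(Year 3) = 7×13 + 14×31 + 13×65 = 91 + 434 + 845 = 1370
ΣP(Year 3)Q(Year 3) = 7×13 + 12×31 + 10×65 = 91 + 372 + 650 = 1113
link = 1370/1113 = 1.230907
Chained index = 100 × 0.945642 × 0.932653 × 1.230907 = 108.5606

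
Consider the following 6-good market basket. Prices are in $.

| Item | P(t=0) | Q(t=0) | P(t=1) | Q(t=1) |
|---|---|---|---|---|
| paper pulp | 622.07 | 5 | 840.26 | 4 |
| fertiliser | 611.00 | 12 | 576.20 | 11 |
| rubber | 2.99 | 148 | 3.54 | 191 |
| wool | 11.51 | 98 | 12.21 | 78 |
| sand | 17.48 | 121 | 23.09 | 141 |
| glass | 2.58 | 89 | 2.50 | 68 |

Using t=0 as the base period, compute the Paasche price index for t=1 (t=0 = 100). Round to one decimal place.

Paasche price index uses current-period quantities as weights.
ΣP(t=1)·Q(t=1) = 840.26×4 + 576.20×11 + 3.54×191 + 12.21×78 + 23.09×141 + 2.50×68 = 3361.04 + 6338.2 + 676.14 + 952.38 + 3255.69 + 170 = 14753.45
ΣP(t=0)·Q(t=1) = 622.07×4 + 611.00×11 + 2.99×191 + 11.51×78 + 17.48×141 + 2.58×68 = 2488.28 + 6721 + 571.09 + 897.78 + 2464.68 + 175.44 = 13318.27
Index = 14753.45 / 13318.27 × 100 = 110.7760

110.8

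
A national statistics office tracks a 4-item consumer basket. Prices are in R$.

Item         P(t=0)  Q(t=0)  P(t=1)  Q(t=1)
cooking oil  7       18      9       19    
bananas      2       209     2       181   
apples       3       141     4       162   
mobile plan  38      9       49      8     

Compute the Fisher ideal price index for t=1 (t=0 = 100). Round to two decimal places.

121.75

Laspeyres component (base-period weights):
ΣP(t=1)Q(t=0) = 9×18 + 2×209 + 4×141 + 49×9 = 162 + 418 + 564 + 441 = 1585
ΣP(t=0)Q(t=0) = 7×18 + 2×209 + 3×141 + 38×9 = 126 + 418 + 423 + 342 = 1309
L = 1585 / 1309 × 100 = 121.0848
Paasche component (current-period weights):
ΣP(t=1)Q(t=1) = 9×19 + 2×181 + 4×162 + 49×8 = 171 + 362 + 648 + 392 = 1573
ΣP(t=0)Q(t=1) = 7×19 + 2×181 + 3×162 + 38×8 = 133 + 362 + 486 + 304 = 1285
P = 1573 / 1285 × 100 = 122.4125
Fisher = √(L × P) = √(121.0848 × 122.4125) = 121.7468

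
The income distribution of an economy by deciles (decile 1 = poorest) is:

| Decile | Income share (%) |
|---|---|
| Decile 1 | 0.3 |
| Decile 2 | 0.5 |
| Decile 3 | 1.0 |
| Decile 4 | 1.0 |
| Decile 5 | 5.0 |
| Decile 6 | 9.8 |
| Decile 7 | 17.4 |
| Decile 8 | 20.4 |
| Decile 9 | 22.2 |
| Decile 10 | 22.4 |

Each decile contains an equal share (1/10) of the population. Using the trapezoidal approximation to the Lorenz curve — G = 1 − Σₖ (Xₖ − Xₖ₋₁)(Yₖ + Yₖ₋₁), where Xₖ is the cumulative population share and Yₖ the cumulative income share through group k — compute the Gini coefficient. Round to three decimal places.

0.502

Cumulative income shares Yₖ: 0.0030, 0.0080, 0.0180, 0.0280, 0.0780, 0.1760, 0.3500, 0.5540, 0.7760, 1.0000
Σ (Xₖ−Xₖ₋₁)(Yₖ+Yₖ₋₁) = (1/10)(0.0030+0.0000) + (1/10)(0.0080+0.0030) + (1/10)(0.0180+0.0080) + (1/10)(0.0280+0.0180) + (1/10)(0.0780+0.0280) + (1/10)(0.1760+0.0780) + (1/10)(0.3500+0.1760) + (1/10)(0.5540+0.3500) + (1/10)(0.7760+0.5540) + (1/10)(1.0000+0.7760)
  = 0.0003 + 0.0011 + 0.0026 + 0.0046 + 0.0106 + 0.0254 + 0.0526 + 0.0904 + 0.1330 + 0.1776 = 0.4982
G = 1 − 0.4982 = 0.5018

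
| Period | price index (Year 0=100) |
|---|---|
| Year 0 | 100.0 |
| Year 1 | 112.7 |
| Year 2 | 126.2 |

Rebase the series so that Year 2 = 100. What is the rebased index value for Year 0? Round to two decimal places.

Rebased(Year 0) = 100.0 / 126.2 × 100 = 79.2393

79.24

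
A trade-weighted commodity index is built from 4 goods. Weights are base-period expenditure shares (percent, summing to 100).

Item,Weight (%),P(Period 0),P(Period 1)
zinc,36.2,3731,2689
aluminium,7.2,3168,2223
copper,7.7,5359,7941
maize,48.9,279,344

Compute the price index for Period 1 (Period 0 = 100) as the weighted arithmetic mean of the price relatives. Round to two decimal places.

zinc: 36.2 × (2689/3731) = 36.2 × 0.720718 = 26.0900
aluminium: 7.2 × (2223/3168) = 7.2 × 0.701705 = 5.0523
copper: 7.7 × (7941/5359) = 7.7 × 1.481806 = 11.4099
maize: 48.9 × (344/279) = 48.9 × 1.232975 = 60.2925
Index = Σ wᵢ·(p₁ᵢ/p₀ᵢ) = 26.0900 + 5.0523 + 11.4099 + 60.2925 = 102.8447

102.84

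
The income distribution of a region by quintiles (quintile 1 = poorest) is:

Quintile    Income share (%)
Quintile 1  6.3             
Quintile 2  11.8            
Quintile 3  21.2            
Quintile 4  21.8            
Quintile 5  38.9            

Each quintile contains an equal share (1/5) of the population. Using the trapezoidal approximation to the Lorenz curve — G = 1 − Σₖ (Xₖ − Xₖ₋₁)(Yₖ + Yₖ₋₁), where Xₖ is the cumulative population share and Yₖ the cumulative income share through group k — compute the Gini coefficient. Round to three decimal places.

0.301

Cumulative income shares Yₖ: 0.0630, 0.1810, 0.3930, 0.6110, 1.0000
Σ (Xₖ−Xₖ₋₁)(Yₖ+Yₖ₋₁) = (1/5)(0.0630+0.0000) + (1/5)(0.1810+0.0630) + (1/5)(0.3930+0.1810) + (1/5)(0.6110+0.3930) + (1/5)(1.0000+0.6110)
  = 0.0126 + 0.0488 + 0.1148 + 0.2008 + 0.3222 = 0.6992
G = 1 − 0.6992 = 0.3008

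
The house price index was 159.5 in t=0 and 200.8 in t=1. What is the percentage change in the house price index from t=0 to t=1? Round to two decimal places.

Change = (200.8 − 159.5) / 159.5 × 100
       = 41.3 / 159.5 × 100 = 25.8934%

25.89%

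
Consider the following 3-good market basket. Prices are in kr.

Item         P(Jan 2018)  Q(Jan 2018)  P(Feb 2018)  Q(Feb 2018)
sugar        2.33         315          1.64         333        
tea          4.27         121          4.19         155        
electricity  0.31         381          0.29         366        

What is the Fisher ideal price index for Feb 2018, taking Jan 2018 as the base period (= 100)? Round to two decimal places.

Laspeyres component (base-period weights):
ΣP(Feb 2018)Q(Jan 2018) = 1.64×315 + 4.19×121 + 0.29×381 = 516.6 + 506.99 + 110.49 = 1134.08
ΣP(Jan 2018)Q(Jan 2018) = 2.33×315 + 4.27×121 + 0.31×381 = 733.95 + 516.67 + 118.11 = 1368.73
L = 1134.08 / 1368.73 × 100 = 82.8564
Paasche component (current-period weights):
ΣP(Feb 2018)Q(Feb 2018) = 1.64×333 + 4.19×155 + 0.29×366 = 546.12 + 649.45 + 106.14 = 1301.71
ΣP(Jan 2018)Q(Feb 2018) = 2.33×333 + 4.27×155 + 0.31×366 = 775.89 + 661.85 + 113.46 = 1551.2
P = 1301.71 / 1551.2 × 100 = 83.9163
Fisher = √(L × P) = √(82.8564 × 83.9163) = 83.3847

83.38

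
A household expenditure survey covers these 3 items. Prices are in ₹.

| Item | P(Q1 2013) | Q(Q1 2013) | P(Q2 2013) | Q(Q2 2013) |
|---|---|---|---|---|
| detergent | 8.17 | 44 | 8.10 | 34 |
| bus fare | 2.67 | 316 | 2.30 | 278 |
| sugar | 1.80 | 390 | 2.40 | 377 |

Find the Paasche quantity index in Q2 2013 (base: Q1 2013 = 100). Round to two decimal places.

Paasche quantity index uses current-period prices as weights.
ΣP(Q2 2013)·Q(Q2 2013) = 8.10×34 + 2.30×278 + 2.40×377 = 275.4 + 639.4 + 904.8 = 1819.6
ΣP(Q2 2013)·Q(Q1 2013) = 8.10×44 + 2.30×316 + 2.40×390 = 356.4 + 726.8 + 936 = 2019.2
Index = 1819.6 / 2019.2 × 100 = 90.1149

90.11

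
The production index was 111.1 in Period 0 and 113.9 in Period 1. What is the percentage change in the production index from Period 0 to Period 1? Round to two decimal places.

Change = (113.9 − 111.1) / 111.1 × 100
       = 2.8 / 111.1 × 100 = 2.5203%

2.52%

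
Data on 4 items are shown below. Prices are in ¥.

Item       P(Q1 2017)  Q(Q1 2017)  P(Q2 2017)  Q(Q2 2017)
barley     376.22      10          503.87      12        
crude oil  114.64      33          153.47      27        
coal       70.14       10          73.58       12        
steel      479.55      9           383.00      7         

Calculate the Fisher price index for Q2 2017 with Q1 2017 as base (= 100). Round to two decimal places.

Laspeyres component (base-period weights):
ΣP(Q2 2017)Q(Q1 2017) = 503.87×10 + 153.47×33 + 73.58×10 + 383.00×9 = 5038.7 + 5064.51 + 735.8 + 3447 = 14286.01
ΣP(Q1 2017)Q(Q1 2017) = 376.22×10 + 114.64×33 + 70.14×10 + 479.55×9 = 3762.2 + 3783.12 + 701.4 + 4315.95 = 12562.67
L = 14286.01 / 12562.67 × 100 = 113.7179
Paasche component (current-period weights):
ΣP(Q2 2017)Q(Q2 2017) = 503.87×12 + 153.47×27 + 73.58×12 + 383.00×7 = 6046.44 + 4143.69 + 882.96 + 2681 = 13754.09
ΣP(Q1 2017)Q(Q2 2017) = 376.22×12 + 114.64×27 + 70.14×12 + 479.55×7 = 4514.64 + 3095.28 + 841.68 + 3356.85 = 11808.45
P = 13754.09 / 11808.45 × 100 = 116.4767
Fisher = √(L × P) = √(113.7179 × 116.4767) = 115.0890

115.09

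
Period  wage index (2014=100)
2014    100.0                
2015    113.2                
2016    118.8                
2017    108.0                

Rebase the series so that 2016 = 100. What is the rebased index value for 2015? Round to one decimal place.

Rebased(2015) = 113.2 / 118.8 × 100 = 95.2862

95.3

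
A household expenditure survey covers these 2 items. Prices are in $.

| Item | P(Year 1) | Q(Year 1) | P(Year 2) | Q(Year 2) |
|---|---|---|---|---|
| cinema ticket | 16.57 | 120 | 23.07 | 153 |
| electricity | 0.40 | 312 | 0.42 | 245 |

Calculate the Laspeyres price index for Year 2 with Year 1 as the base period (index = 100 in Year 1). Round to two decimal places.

137.21

Laspeyres price index uses base-period quantities as weights.
ΣP(Year 2)·Q(Year 1) = 23.07×120 + 0.42×312 = 2768.4 + 131.04 = 2899.44
ΣP(Year 1)·Q(Year 1) = 16.57×120 + 0.40×312 = 1988.4 + 124.8 = 2113.2
Index = 2899.44 / 2113.2 × 100 = 137.2061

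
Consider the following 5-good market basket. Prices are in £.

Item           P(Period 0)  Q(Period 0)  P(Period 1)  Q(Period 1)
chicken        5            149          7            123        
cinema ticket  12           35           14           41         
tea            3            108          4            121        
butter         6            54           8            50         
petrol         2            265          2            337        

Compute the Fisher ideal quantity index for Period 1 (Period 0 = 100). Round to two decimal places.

Laspeyres component (base-period weights):
ΣP(Period 0)Q(Period 1) = 5×123 + 12×41 + 3×121 + 6×50 + 2×337 = 615 + 492 + 363 + 300 + 674 = 2444
ΣP(Period 0)Q(Period 0) = 5×149 + 12×35 + 3×108 + 6×54 + 2×265 = 745 + 420 + 324 + 324 + 530 = 2343
L = 2444 / 2343 × 100 = 104.3107
Paasche component (current-period weights):
ΣP(Period 1)Q(Period 1) = 7×123 + 14×41 + 4×121 + 8×50 + 2×337 = 861 + 574 + 484 + 400 + 674 = 2993
ΣP(Period 1)Q(Period 0) = 7×149 + 14×35 + 4×108 + 8×54 + 2×265 = 1043 + 490 + 432 + 432 + 530 = 2927
P = 2993 / 2927 × 100 = 102.2549
Fisher = √(L × P) = √(104.3107 × 102.2549) = 103.2777

103.28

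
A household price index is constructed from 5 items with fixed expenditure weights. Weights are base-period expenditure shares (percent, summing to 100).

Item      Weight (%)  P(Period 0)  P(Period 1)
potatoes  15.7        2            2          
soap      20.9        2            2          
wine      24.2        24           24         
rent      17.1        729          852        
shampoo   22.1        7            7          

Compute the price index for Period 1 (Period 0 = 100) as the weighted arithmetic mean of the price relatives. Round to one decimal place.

102.9

potatoes: 15.7 × (2/2) = 15.7 × 1.000000 = 15.7000
soap: 20.9 × (2/2) = 20.9 × 1.000000 = 20.9000
wine: 24.2 × (24/24) = 24.2 × 1.000000 = 24.2000
rent: 17.1 × (852/729) = 17.1 × 1.168724 = 19.9852
shampoo: 22.1 × (7/7) = 22.1 × 1.000000 = 22.1000
Index = Σ wᵢ·(p₁ᵢ/p₀ᵢ) = 15.7000 + 20.9000 + 24.2000 + 19.9852 + 22.1000 = 102.8852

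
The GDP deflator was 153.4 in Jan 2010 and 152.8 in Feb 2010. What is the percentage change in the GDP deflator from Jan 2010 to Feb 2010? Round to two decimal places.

-0.39%

Change = (152.8 − 153.4) / 153.4 × 100
       = -0.6 / 153.4 × 100 = -0.3911%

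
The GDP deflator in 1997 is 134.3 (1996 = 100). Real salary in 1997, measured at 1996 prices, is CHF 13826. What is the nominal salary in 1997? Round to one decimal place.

18568.3

Nominal = Real × (Index/100) = 13826 × (134.3/100)
        = 13826 × 1.343 = 18568.3180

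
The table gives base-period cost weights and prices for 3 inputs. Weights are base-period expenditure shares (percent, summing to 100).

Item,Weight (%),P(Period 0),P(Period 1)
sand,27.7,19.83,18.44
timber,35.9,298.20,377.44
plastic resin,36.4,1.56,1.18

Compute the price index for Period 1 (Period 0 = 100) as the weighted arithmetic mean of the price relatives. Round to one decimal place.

sand: 27.7 × (18.44/19.83) = 27.7 × 0.929904 = 25.7583
timber: 35.9 × (377.44/298.20) = 35.9 × 1.265728 = 45.4396
plastic resin: 36.4 × (1.18/1.56) = 36.4 × 0.756410 = 27.5333
Index = Σ wᵢ·(p₁ᵢ/p₀ᵢ) = 25.7583 + 45.4396 + 27.5333 = 98.7313

98.7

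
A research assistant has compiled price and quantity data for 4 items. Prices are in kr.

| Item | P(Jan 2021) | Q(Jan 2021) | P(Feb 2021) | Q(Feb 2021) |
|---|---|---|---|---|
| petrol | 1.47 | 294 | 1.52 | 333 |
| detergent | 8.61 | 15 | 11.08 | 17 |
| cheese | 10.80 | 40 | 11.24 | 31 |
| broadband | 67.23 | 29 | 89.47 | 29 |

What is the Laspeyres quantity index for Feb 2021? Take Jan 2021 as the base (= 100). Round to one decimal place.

99.2

Laspeyres quantity index uses base-period prices as weights.
ΣP(Jan 2021)·Q(Feb 2021) = 1.47×333 + 8.61×17 + 10.80×31 + 67.23×29 = 489.51 + 146.37 + 334.8 + 1949.67 = 2920.35
ΣP(Jan 2021)·Q(Jan 2021) = 1.47×294 + 8.61×15 + 10.80×40 + 67.23×29 = 432.18 + 129.15 + 432 + 1949.67 = 2943
Index = 2920.35 / 2943 × 100 = 99.2304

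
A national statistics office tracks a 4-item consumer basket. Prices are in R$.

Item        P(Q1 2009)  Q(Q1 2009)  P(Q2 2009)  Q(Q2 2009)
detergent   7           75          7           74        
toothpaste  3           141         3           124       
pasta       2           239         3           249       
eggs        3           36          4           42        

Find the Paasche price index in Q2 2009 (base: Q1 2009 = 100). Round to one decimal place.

119.2

Paasche price index uses current-period quantities as weights.
ΣP(Q2 2009)·Q(Q2 2009) = 7×74 + 3×124 + 3×249 + 4×42 = 518 + 372 + 747 + 168 = 1805
ΣP(Q1 2009)·Q(Q2 2009) = 7×74 + 3×124 + 2×249 + 3×42 = 518 + 372 + 498 + 126 = 1514
Index = 1805 / 1514 × 100 = 119.2206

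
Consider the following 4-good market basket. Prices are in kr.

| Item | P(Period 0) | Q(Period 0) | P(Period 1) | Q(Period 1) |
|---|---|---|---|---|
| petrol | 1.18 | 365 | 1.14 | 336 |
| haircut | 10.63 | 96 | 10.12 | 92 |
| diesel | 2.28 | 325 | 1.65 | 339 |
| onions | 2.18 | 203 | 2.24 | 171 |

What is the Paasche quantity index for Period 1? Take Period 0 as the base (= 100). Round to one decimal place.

Paasche quantity index uses current-period prices as weights.
ΣP(Period 1)·Q(Period 1) = 1.14×336 + 10.12×92 + 1.65×339 + 2.24×171 = 383.04 + 931.04 + 559.35 + 383.04 = 2256.47
ΣP(Period 1)·Q(Period 0) = 1.14×365 + 10.12×96 + 1.65×325 + 2.24×203 = 416.1 + 971.52 + 536.25 + 454.72 = 2378.59
Index = 2256.47 / 2378.59 × 100 = 94.8659

94.9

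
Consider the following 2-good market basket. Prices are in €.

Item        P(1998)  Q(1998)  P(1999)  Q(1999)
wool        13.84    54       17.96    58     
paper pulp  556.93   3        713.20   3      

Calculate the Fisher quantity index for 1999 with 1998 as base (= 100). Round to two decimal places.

102.30

Laspeyres component (base-period weights):
ΣP(1998)Q(1999) = 13.84×58 + 556.93×3 = 802.72 + 1670.79 = 2473.51
ΣP(1998)Q(1998) = 13.84×54 + 556.93×3 = 747.36 + 1670.79 = 2418.15
L = 2473.51 / 2418.15 × 100 = 102.2894
Paasche component (current-period weights):
ΣP(1999)Q(1999) = 17.96×58 + 713.20×3 = 1041.68 + 2139.6 = 3181.28
ΣP(1999)Q(1998) = 17.96×54 + 713.20×3 = 969.84 + 2139.6 = 3109.44
P = 3181.28 / 3109.44 × 100 = 102.3104
Fisher = √(L × P) = √(102.2894 × 102.3104) = 102.2999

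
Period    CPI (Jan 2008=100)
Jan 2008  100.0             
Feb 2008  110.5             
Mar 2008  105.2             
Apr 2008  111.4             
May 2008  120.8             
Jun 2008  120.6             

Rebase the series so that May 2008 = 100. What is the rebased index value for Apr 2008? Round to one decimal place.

Rebased(Apr 2008) = 111.4 / 120.8 × 100 = 92.2185

92.2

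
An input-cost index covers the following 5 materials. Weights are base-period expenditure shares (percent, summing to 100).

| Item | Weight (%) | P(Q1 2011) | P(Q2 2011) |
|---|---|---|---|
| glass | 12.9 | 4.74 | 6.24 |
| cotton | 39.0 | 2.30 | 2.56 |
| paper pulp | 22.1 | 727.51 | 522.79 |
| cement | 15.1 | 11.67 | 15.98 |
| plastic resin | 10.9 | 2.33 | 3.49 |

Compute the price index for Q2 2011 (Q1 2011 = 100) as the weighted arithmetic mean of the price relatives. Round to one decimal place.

glass: 12.9 × (6.24/4.74) = 12.9 × 1.316456 = 16.9823
cotton: 39.0 × (2.56/2.30) = 39.0 × 1.113043 = 43.4087
paper pulp: 22.1 × (522.79/727.51) = 22.1 × 0.718602 = 15.8811
cement: 15.1 × (15.98/11.67) = 15.1 × 1.369323 = 20.6768
plastic resin: 10.9 × (3.49/2.33) = 10.9 × 1.497854 = 16.3266
Index = Σ wᵢ·(p₁ᵢ/p₀ᵢ) = 16.9823 + 43.4087 + 15.8811 + 20.6768 + 16.3266 = 113.2755

113.3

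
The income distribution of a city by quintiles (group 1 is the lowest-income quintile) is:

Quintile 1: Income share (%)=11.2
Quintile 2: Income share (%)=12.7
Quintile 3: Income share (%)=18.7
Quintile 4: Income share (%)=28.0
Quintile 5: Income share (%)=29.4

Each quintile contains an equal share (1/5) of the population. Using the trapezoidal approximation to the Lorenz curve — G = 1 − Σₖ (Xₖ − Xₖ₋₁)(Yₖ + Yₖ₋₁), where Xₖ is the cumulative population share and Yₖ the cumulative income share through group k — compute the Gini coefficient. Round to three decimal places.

0.207

Cumulative income shares Yₖ: 0.1120, 0.2390, 0.4260, 0.7060, 1.0000
Σ (Xₖ−Xₖ₋₁)(Yₖ+Yₖ₋₁) = (1/5)(0.1120+0.0000) + (1/5)(0.2390+0.1120) + (1/5)(0.4260+0.2390) + (1/5)(0.7060+0.4260) + (1/5)(1.0000+0.7060)
  = 0.0224 + 0.0702 + 0.1330 + 0.2264 + 0.3412 = 0.7932
G = 1 − 0.7932 = 0.2068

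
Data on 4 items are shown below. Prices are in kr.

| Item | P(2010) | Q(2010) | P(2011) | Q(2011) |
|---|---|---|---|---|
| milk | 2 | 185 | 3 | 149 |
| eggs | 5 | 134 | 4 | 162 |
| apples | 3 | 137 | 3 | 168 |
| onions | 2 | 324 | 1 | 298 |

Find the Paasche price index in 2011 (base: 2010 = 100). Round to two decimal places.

85.91

Paasche price index uses current-period quantities as weights.
ΣP(2011)·Q(2011) = 3×149 + 4×162 + 3×168 + 1×298 = 447 + 648 + 504 + 298 = 1897
ΣP(2010)·Q(2011) = 2×149 + 5×162 + 3×168 + 2×298 = 298 + 810 + 504 + 596 = 2208
Index = 1897 / 2208 × 100 = 85.9149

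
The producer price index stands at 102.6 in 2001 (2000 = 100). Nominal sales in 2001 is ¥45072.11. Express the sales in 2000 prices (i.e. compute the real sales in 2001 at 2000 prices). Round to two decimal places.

43929.93

Real = Nominal ÷ (Index/100) = 45072.11 ÷ (102.6/100)
     = 45072.11 ÷ 1.026 = 43929.9318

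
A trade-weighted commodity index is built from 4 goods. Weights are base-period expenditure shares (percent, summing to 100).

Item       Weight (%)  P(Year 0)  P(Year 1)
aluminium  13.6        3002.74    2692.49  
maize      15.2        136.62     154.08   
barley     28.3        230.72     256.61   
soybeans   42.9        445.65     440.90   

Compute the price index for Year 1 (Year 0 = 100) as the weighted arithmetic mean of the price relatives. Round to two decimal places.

103.26

aluminium: 13.6 × (2692.49/3002.74) = 13.6 × 0.896678 = 12.1948
maize: 15.2 × (154.08/136.62) = 15.2 × 1.127800 = 17.1426
barley: 28.3 × (256.61/230.72) = 28.3 × 1.112214 = 31.4757
soybeans: 42.9 × (440.90/445.65) = 42.9 × 0.989341 = 42.4427
Index = Σ wᵢ·(p₁ᵢ/p₀ᵢ) = 12.1948 + 17.1426 + 31.4757 + 42.4427 = 103.2558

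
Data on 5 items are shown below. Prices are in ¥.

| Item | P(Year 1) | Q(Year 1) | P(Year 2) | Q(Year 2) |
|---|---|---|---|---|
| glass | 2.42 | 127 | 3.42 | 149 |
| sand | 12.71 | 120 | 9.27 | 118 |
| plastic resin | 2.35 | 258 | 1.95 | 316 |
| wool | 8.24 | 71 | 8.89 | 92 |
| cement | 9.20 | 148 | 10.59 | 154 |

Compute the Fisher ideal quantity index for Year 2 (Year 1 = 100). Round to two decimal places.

Laspeyres component (base-period weights):
ΣP(Year 1)Q(Year 2) = 2.42×149 + 12.71×118 + 2.35×316 + 8.24×92 + 9.20×154 = 360.58 + 1499.78 + 742.6 + 758.08 + 1416.8 = 4777.84
ΣP(Year 1)Q(Year 1) = 2.42×127 + 12.71×120 + 2.35×258 + 8.24×71 + 9.20×148 = 307.34 + 1525.2 + 606.3 + 585.04 + 1361.6 = 4385.48
L = 4777.84 / 4385.48 × 100 = 108.9468
Paasche component (current-period weights):
ΣP(Year 2)Q(Year 2) = 3.42×149 + 9.27×118 + 1.95×316 + 8.89×92 + 10.59×154 = 509.58 + 1093.86 + 616.2 + 817.88 + 1630.86 = 4668.38
ΣP(Year 2)Q(Year 1) = 3.42×127 + 9.27×120 + 1.95×258 + 8.89×71 + 10.59×148 = 434.34 + 1112.4 + 503.1 + 631.19 + 1567.32 = 4248.35
P = 4668.38 / 4248.35 × 100 = 109.8869
Fisher = √(L × P) = √(108.9468 × 109.8869) = 109.4158

109.42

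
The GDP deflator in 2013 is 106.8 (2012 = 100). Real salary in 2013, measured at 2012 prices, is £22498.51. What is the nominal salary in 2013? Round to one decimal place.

24028.4

Nominal = Real × (Index/100) = 22498.51 × (106.8/100)
        = 22498.51 × 1.068 = 24028.4087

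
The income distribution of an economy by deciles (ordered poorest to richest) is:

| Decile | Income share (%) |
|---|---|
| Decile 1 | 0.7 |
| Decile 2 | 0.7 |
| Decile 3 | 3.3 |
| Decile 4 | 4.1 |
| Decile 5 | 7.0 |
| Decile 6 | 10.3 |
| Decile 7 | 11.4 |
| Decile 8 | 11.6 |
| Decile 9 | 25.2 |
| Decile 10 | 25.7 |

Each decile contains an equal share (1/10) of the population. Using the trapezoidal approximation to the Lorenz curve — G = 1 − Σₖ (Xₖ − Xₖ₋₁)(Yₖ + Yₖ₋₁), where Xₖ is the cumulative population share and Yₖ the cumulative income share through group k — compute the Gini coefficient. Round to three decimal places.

0.463

Cumulative income shares Yₖ: 0.0070, 0.0140, 0.0470, 0.0880, 0.1580, 0.2610, 0.3750, 0.4910, 0.7430, 1.0000
Σ (Xₖ−Xₖ₋₁)(Yₖ+Yₖ₋₁) = (1/10)(0.0070+0.0000) + (1/10)(0.0140+0.0070) + (1/10)(0.0470+0.0140) + (1/10)(0.0880+0.0470) + (1/10)(0.1580+0.0880) + (1/10)(0.2610+0.1580) + (1/10)(0.3750+0.2610) + (1/10)(0.4910+0.3750) + (1/10)(0.7430+0.4910) + (1/10)(1.0000+0.7430)
  = 0.0007 + 0.0021 + 0.0061 + 0.0135 + 0.0246 + 0.0419 + 0.0636 + 0.0866 + 0.1234 + 0.1743 = 0.5368
G = 1 − 0.5368 = 0.4632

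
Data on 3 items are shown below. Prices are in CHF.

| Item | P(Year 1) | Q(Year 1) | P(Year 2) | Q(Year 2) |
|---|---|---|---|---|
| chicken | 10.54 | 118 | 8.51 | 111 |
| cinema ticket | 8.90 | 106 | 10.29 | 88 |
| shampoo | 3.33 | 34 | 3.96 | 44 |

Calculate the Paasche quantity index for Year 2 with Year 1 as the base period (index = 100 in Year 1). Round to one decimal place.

Paasche quantity index uses current-period prices as weights.
ΣP(Year 2)·Q(Year 2) = 8.51×111 + 10.29×88 + 3.96×44 = 944.61 + 905.52 + 174.24 = 2024.37
ΣP(Year 2)·Q(Year 1) = 8.51×118 + 10.29×106 + 3.96×34 = 1004.18 + 1090.74 + 134.64 = 2229.56
Index = 2024.37 / 2229.56 × 100 = 90.7968

90.8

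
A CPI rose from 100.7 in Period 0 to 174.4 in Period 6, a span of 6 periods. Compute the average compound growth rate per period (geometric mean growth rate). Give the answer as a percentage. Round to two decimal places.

9.59%

Growth factor = (174.4/100.7)^(1/6) = (1.731877)^(1/6) = 1.095854
Growth rate = 1.095854 − 1 = 0.095854 = 9.5854%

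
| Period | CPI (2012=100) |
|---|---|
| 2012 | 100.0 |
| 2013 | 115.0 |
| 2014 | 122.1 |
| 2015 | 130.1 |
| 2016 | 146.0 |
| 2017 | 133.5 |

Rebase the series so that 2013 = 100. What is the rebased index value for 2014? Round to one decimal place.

Rebased(2014) = 122.1 / 115.0 × 100 = 106.1739

106.2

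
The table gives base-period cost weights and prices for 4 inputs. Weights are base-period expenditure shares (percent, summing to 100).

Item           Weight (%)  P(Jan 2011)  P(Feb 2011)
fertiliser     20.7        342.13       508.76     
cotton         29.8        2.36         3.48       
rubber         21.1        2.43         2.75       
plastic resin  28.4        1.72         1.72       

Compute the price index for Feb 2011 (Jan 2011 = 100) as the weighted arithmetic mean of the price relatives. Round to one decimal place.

fertiliser: 20.7 × (508.76/342.13) = 20.7 × 1.487037 = 30.7817
cotton: 29.8 × (3.48/2.36) = 29.8 × 1.474576 = 43.9424
rubber: 21.1 × (2.75/2.43) = 21.1 × 1.131687 = 23.8786
plastic resin: 28.4 × (1.72/1.72) = 28.4 × 1.000000 = 28.4000
Index = Σ wᵢ·(p₁ᵢ/p₀ᵢ) = 30.7817 + 43.9424 + 23.8786 + 28.4000 = 127.0026

127.0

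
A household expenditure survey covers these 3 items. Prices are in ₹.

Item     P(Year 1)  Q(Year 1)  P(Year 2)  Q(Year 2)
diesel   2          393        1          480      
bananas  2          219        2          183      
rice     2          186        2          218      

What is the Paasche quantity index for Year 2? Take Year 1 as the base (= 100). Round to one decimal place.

106.6

Paasche quantity index uses current-period prices as weights.
ΣP(Year 2)·Q(Year 2) = 1×480 + 2×183 + 2×218 = 480 + 366 + 436 = 1282
ΣP(Year 2)·Q(Year 1) = 1×393 + 2×219 + 2×186 = 393 + 438 + 372 = 1203
Index = 1282 / 1203 × 100 = 106.5669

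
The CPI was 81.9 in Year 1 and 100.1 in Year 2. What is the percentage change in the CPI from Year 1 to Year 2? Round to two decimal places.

Change = (100.1 − 81.9) / 81.9 × 100
       = 18.2 / 81.9 × 100 = 22.2222%

22.22%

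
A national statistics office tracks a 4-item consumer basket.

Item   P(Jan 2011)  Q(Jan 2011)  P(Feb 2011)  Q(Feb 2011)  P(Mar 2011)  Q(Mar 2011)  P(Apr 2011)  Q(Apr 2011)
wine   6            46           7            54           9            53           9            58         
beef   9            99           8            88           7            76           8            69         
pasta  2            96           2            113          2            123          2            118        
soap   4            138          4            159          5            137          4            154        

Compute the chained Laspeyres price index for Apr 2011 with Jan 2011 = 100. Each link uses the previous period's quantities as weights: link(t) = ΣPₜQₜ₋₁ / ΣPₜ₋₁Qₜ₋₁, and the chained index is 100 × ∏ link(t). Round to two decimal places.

Link Jan 2011→Feb 2011:
ΣP(Feb 2011)Q(Jan 2011) = 7×46 + 8×99 + 2×96 + 4×138 = 322 + 792 + 192 + 552 = 1858
ΣP(Jan 2011)Q(Jan 2011) = 6×46 + 9×99 + 2×96 + 4×138 = 276 + 891 + 192 + 552 = 1911
link = 1858/1911 = 0.972266
Link Feb 2011→Mar 2011:
ΣP(Mar 2011)Q(Feb 2011) = 9×54 + 7×88 + 2×113 + 5×159 = 486 + 616 + 226 + 795 = 2123
ΣP(Feb 2011)Q(Feb 2011) = 7×54 + 8×88 + 2×113 + 4×159 = 378 + 704 + 226 + 636 = 1944
link = 2123/1944 = 1.092078
Link Mar 2011→Apr 2011:
ΣP(Apr 2011)Q(Mar 2011) = 9×53 + 8×76 + 2×123 + 4×137 = 477 + 608 + 246 + 548 = 1879
ΣP(Mar 2011)Q(Mar 2011) = 9×53 + 7×76 + 2×123 + 5×137 = 477 + 532 + 246 + 685 = 1940
link = 1879/1940 = 0.968557
Chained index = 100 × 0.972266 × 1.092078 × 0.968557 = 102.8404

102.84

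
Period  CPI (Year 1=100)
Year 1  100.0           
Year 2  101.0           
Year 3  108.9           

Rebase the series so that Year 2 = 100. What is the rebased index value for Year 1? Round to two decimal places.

Rebased(Year 1) = 100.0 / 101.0 × 100 = 99.0099

99.01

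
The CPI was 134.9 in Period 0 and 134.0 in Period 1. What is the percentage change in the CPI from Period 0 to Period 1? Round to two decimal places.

Change = (134.0 − 134.9) / 134.9 × 100
       = -0.9 / 134.9 × 100 = -0.6672%

-0.67%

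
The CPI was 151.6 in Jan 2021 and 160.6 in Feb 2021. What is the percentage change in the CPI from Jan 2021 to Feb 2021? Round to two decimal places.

Change = (160.6 − 151.6) / 151.6 × 100
       = 9.0 / 151.6 × 100 = 5.9367%

5.94%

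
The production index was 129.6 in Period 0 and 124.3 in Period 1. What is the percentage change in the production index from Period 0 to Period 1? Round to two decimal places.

-4.09%

Change = (124.3 − 129.6) / 129.6 × 100
       = -5.3 / 129.6 × 100 = -4.0895%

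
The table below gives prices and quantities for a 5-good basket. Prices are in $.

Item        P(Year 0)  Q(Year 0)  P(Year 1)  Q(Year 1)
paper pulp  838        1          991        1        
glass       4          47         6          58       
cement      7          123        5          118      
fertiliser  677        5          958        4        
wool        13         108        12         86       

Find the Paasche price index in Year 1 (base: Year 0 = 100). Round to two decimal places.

Paasche price index uses current-period quantities as weights.
ΣP(Year 1)·Q(Year 1) = 991×1 + 6×58 + 5×118 + 958×4 + 12×86 = 991 + 348 + 590 + 3832 + 1032 = 6793
ΣP(Year 0)·Q(Year 1) = 838×1 + 4×58 + 7×118 + 677×4 + 13×86 = 838 + 232 + 826 + 2708 + 1118 = 5722
Index = 6793 / 5722 × 100 = 118.7172

118.72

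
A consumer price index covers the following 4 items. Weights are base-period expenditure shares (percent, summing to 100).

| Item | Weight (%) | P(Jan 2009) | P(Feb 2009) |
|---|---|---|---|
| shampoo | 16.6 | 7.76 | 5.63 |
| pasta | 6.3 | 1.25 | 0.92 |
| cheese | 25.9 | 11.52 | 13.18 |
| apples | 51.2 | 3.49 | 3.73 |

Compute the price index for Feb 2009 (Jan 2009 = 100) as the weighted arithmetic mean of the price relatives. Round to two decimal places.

shampoo: 16.6 × (5.63/7.76) = 16.6 × 0.725515 = 12.0436
pasta: 6.3 × (0.92/1.25) = 6.3 × 0.736000 = 4.6368
cheese: 25.9 × (13.18/11.52) = 25.9 × 1.144097 = 29.6321
apples: 51.2 × (3.73/3.49) = 51.2 × 1.068768 = 54.7209
Index = Σ wᵢ·(p₁ᵢ/p₀ᵢ) = 12.0436 + 4.6368 + 29.6321 + 54.7209 = 101.0334

101.03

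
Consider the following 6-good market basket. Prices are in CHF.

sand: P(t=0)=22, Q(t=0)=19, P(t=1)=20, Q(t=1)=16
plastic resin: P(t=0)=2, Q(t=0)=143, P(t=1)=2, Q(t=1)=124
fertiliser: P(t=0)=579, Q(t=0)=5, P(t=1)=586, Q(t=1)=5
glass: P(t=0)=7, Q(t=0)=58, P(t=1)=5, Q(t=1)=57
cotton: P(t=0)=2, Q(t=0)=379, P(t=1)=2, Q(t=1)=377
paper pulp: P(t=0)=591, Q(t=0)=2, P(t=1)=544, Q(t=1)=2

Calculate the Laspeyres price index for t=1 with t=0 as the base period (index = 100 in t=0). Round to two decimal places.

Laspeyres price index uses base-period quantities as weights.
ΣP(t=1)·Q(t=0) = 20×19 + 2×143 + 586×5 + 5×58 + 2×379 + 544×2 = 380 + 286 + 2930 + 290 + 758 + 1088 = 5732
ΣP(t=0)·Q(t=0) = 22×19 + 2×143 + 579×5 + 7×58 + 2×379 + 591×2 = 418 + 286 + 2895 + 406 + 758 + 1182 = 5945
Index = 5732 / 5945 × 100 = 96.4172

96.42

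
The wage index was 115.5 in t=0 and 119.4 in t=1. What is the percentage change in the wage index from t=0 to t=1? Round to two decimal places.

3.38%

Change = (119.4 − 115.5) / 115.5 × 100
       = 3.9 / 115.5 × 100 = 3.3766%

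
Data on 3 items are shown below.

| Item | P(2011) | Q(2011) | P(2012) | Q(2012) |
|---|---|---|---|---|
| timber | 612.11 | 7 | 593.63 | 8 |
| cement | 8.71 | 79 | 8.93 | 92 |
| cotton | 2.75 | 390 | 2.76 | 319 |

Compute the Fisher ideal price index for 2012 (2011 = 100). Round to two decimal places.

Laspeyres component (base-period weights):
ΣP(2012)Q(2011) = 593.63×7 + 8.93×79 + 2.76×390 = 4155.41 + 705.47 + 1076.4 = 5937.28
ΣP(2011)Q(2011) = 612.11×7 + 8.71×79 + 2.75×390 = 4284.77 + 688.09 + 1072.5 = 6045.36
L = 5937.28 / 6045.36 × 100 = 98.2122
Paasche component (current-period weights):
ΣP(2012)Q(2012) = 593.63×8 + 8.93×92 + 2.76×319 = 4749.04 + 821.56 + 880.44 = 6451.04
ΣP(2011)Q(2012) = 612.11×8 + 8.71×92 + 2.75×319 = 4896.88 + 801.32 + 877.25 = 6575.45
P = 6451.04 / 6575.45 × 100 = 98.1080
Fisher = √(L × P) = √(98.2122 × 98.1080) = 98.1601

98.16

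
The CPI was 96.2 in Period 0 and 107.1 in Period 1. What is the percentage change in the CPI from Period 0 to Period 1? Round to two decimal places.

11.33%

Change = (107.1 − 96.2) / 96.2 × 100
       = 10.9 / 96.2 × 100 = 11.3306%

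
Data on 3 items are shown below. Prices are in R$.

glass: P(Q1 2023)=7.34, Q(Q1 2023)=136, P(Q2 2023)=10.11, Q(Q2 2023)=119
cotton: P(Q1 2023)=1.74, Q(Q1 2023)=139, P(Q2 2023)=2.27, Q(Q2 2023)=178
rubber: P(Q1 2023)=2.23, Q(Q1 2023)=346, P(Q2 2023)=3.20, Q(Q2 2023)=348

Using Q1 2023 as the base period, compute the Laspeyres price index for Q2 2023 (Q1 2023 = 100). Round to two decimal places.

Laspeyres price index uses base-period quantities as weights.
ΣP(Q2 2023)·Q(Q1 2023) = 10.11×136 + 2.27×139 + 3.20×346 = 1374.96 + 315.53 + 1107.2 = 2797.69
ΣP(Q1 2023)·Q(Q1 2023) = 7.34×136 + 1.74×139 + 2.23×346 = 998.24 + 241.86 + 771.58 = 2011.68
Index = 2797.69 / 2011.68 × 100 = 139.0723

139.07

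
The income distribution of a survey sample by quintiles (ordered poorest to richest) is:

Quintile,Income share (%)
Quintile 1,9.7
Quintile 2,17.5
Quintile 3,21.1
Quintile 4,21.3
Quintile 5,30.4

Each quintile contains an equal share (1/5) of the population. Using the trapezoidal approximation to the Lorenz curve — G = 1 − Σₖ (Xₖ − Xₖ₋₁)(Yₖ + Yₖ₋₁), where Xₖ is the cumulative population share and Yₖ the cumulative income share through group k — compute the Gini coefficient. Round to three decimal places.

0.181

Cumulative income shares Yₖ: 0.0970, 0.2720, 0.4830, 0.6960, 1.0000
Σ (Xₖ−Xₖ₋₁)(Yₖ+Yₖ₋₁) = (1/5)(0.0970+0.0000) + (1/5)(0.2720+0.0970) + (1/5)(0.4830+0.2720) + (1/5)(0.6960+0.4830) + (1/5)(1.0000+0.6960)
  = 0.0194 + 0.0738 + 0.1510 + 0.2358 + 0.3392 = 0.8192
G = 1 − 0.8192 = 0.1808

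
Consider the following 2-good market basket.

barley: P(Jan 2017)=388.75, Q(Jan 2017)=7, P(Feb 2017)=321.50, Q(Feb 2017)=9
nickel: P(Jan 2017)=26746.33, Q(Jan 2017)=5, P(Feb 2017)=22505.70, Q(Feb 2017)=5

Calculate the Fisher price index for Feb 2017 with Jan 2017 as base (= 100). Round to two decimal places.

Laspeyres component (base-period weights):
ΣP(Feb 2017)Q(Jan 2017) = 321.50×7 + 22505.70×5 = 2250.5 + 112528.5 = 114779
ΣP(Jan 2017)Q(Jan 2017) = 388.75×7 + 26746.33×5 = 2721.25 + 133731.65 = 136452.9
L = 114779 / 136452.9 × 100 = 84.1162
Paasche component (current-period weights):
ΣP(Feb 2017)Q(Feb 2017) = 321.50×9 + 22505.70×5 = 2893.5 + 112528.5 = 115422
ΣP(Jan 2017)Q(Feb 2017) = 388.75×9 + 26746.33×5 = 3498.75 + 133731.65 = 137230.4
P = 115422 / 137230.4 × 100 = 84.1082
Fisher = √(L × P) = √(84.1162 × 84.1082) = 84.1122

84.11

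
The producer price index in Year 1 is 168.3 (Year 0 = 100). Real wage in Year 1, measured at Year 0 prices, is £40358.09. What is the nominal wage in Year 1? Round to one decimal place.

67922.7

Nominal = Real × (Index/100) = 40358.09 × (168.3/100)
        = 40358.09 × 1.683 = 67922.6655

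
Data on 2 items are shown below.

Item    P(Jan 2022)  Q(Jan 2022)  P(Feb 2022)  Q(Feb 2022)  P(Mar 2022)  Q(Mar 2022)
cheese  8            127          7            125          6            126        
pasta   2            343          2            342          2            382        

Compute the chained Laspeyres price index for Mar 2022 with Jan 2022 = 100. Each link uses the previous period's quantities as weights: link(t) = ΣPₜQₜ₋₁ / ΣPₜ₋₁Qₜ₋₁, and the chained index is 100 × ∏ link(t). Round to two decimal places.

85.12

Link Jan 2022→Feb 2022:
ΣP(Feb 2022)Q(Jan 2022) = 7×127 + 2×343 = 889 + 686 = 1575
ΣP(Jan 2022)Q(Jan 2022) = 8×127 + 2×343 = 1016 + 686 = 1702
link = 1575/1702 = 0.925382
Link Feb 2022→Mar 2022:
ΣP(Mar 2022)Q(Feb 2022) = 6×125 + 2×342 = 750 + 684 = 1434
ΣP(Feb 2022)Q(Feb 2022) = 7×125 + 2×342 = 875 + 684 = 1559
link = 1434/1559 = 0.919820
Chained index = 100 × 0.925382 × 0.919820 = 85.1185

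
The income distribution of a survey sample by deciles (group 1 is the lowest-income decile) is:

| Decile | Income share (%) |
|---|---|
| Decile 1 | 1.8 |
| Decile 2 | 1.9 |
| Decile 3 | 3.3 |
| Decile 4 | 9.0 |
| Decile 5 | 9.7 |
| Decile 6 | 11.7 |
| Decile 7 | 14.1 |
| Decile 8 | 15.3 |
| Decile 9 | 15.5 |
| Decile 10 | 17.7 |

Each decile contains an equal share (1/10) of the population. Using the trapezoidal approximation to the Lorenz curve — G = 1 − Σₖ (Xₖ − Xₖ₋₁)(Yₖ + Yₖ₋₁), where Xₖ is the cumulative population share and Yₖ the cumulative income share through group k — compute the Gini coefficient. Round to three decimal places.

0.316

Cumulative income shares Yₖ: 0.0180, 0.0370, 0.0700, 0.1600, 0.2570, 0.3740, 0.5150, 0.6680, 0.8230, 1.0000
Σ (Xₖ−Xₖ₋₁)(Yₖ+Yₖ₋₁) = (1/10)(0.0180+0.0000) + (1/10)(0.0370+0.0180) + (1/10)(0.0700+0.0370) + (1/10)(0.1600+0.0700) + (1/10)(0.2570+0.1600) + (1/10)(0.3740+0.2570) + (1/10)(0.5150+0.3740) + (1/10)(0.6680+0.5150) + (1/10)(0.8230+0.6680) + (1/10)(1.0000+0.8230)
  = 0.0018 + 0.0055 + 0.0107 + 0.0230 + 0.0417 + 0.0631 + 0.0889 + 0.1183 + 0.1491 + 0.1823 = 0.6844
G = 1 − 0.6844 = 0.3156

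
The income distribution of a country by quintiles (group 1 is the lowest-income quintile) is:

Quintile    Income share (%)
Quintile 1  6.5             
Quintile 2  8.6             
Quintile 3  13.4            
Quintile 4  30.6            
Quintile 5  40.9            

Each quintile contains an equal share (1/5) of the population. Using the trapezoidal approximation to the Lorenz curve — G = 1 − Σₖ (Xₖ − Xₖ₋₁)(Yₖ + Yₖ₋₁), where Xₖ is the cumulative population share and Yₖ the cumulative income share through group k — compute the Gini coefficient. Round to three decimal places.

Cumulative income shares Yₖ: 0.0650, 0.1510, 0.2850, 0.5910, 1.0000
Σ (Xₖ−Xₖ₋₁)(Yₖ+Yₖ₋₁) = (1/5)(0.0650+0.0000) + (1/5)(0.1510+0.0650) + (1/5)(0.2850+0.1510) + (1/5)(0.5910+0.2850) + (1/5)(1.0000+0.5910)
  = 0.0130 + 0.0432 + 0.0872 + 0.1752 + 0.3182 = 0.6368
G = 1 − 0.6368 = 0.3632

0.363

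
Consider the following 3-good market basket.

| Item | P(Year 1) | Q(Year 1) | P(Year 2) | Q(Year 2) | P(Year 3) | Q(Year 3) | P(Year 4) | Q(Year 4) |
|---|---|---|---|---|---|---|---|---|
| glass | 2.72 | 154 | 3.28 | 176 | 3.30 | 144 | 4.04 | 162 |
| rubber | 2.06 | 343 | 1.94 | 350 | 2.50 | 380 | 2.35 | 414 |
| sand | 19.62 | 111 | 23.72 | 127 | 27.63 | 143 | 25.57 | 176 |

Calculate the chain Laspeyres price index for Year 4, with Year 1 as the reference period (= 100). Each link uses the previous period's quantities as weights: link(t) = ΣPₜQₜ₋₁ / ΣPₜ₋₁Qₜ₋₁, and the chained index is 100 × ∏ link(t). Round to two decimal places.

127.81

Link Year 1→Year 2:
ΣP(Year 2)Q(Year 1) = 3.28×154 + 1.94×343 + 23.72×111 = 505.12 + 665.42 + 2632.92 = 3803.46
ΣP(Year 1)Q(Year 1) = 2.72×154 + 2.06×343 + 19.62×111 = 418.88 + 706.58 + 2177.82 = 3303.28
link = 3803.46/3303.28 = 1.151419
Link Year 2→Year 3:
ΣP(Year 3)Q(Year 2) = 3.30×176 + 2.50×350 + 27.63×127 = 580.8 + 875 + 3509.01 = 4964.81
ΣP(Year 2)Q(Year 2) = 3.28×176 + 1.94×350 + 23.72×127 = 577.28 + 679 + 3012.44 = 4268.72
link = 4964.81/4268.72 = 1.163068
Link Year 3→Year 4:
ΣP(Year 4)Q(Year 3) = 4.04×144 + 2.35×380 + 25.57×143 = 581.76 + 893 + 3656.51 = 5131.27
ΣP(Year 3)Q(Year 3) = 3.30×144 + 2.50×380 + 27.63×143 = 475.2 + 950 + 3951.09 = 5376.29
link = 5131.27/5376.29 = 0.954426
Chained index = 100 × 1.151419 × 1.163068 × 0.954426 = 127.8146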